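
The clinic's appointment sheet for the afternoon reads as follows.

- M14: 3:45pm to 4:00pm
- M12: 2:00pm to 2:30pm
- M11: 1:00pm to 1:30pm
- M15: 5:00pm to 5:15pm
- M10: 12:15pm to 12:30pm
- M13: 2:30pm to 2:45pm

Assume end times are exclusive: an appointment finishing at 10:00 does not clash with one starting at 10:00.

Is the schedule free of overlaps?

Yes

Two intervals overlap when each starts before the other ends.
Sorted by start: M10, M11, M12, M13, M14, M15.
M11 starts after M10 ends, so nothing later overlaps M10 either.
M12 starts after M11 ends, so nothing later overlaps M11 either.
M13 starts exactly when M12 ends (back-to-back, no overlap), so nothing later overlaps M12 either.
M14 starts after M13 ends, so nothing later overlaps M13 either.
M15 starts after M14 ends.
Every pair is clear; the schedule has no overlaps.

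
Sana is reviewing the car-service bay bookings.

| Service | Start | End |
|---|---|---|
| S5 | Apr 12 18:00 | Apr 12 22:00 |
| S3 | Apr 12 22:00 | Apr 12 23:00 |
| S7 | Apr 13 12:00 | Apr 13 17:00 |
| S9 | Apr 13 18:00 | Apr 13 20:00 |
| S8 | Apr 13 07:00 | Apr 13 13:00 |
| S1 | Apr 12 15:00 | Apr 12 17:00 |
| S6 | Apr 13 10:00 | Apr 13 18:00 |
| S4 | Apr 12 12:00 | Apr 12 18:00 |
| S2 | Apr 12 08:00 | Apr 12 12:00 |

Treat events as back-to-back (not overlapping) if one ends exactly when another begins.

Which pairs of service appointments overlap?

S1 & S4, S6 & S7, S6 & S8, S7 & S8

Sorted by start: S2, S4, S1, S5, S3, S8, S6, S7, S9.
S4 starts exactly when S2 ends (back-to-back, no overlap) — done with S2.
S1 starts before S4 ends → S4 and S1 overlap.
S5 starts exactly when S4 ends (back-to-back, no overlap) — done with S4.
S5 starts after S1 ends — done with S1.
S3 starts exactly when S5 ends (back-to-back, no overlap) — done with S5.
S8 starts after S3 ends — done with S3.
S6 starts before S8 ends → S8 and S6 overlap.
S7 starts before S8 ends → S8 and S7 overlap.
S9 starts after S8 ends.
S7 starts before S6 ends → S6 and S7 overlap.
S9 starts exactly when S6 ends (back-to-back, no overlap).
S9 starts after S7 ends.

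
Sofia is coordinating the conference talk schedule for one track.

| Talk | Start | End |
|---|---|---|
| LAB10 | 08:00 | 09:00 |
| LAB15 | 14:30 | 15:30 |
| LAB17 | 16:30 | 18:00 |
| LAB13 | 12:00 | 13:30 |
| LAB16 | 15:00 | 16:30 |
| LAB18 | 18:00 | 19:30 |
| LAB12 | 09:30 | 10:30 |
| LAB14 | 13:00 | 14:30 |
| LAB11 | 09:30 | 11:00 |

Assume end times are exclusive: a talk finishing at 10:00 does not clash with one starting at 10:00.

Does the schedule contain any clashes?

Two intervals overlap when each starts before the other ends.
Sorted by start: LAB10, LAB11, LAB12, LAB13, LAB14, LAB15, LAB16, LAB17, LAB18.
LAB11 starts after LAB10 ends, so nothing later overlaps LAB10 either.
LAB12 starts before LAB11 ends → LAB11 and LAB12 overlap.
That's a conflict, so the schedule is not conflict-free.

Yes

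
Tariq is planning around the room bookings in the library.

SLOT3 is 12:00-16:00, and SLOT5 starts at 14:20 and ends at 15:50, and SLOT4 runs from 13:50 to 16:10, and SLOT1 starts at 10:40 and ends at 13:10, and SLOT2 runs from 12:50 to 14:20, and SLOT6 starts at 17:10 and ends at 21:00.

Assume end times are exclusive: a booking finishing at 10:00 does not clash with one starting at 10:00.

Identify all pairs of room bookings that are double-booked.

SLOT1 & SLOT2, SLOT1 & SLOT3, SLOT2 & SLOT3, SLOT2 & SLOT4, SLOT3 & SLOT4, SLOT3 & SLOT5, SLOT4 & SLOT5

Check each pair: they overlap iff neither finishes before the other starts.
Sorted by start: SLOT1, SLOT3, SLOT2, SLOT4, SLOT5, SLOT6.
SLOT3 starts before SLOT1 ends → SLOT1 and SLOT3 overlap.
SLOT2 starts before SLOT1 ends → SLOT1 and SLOT2 overlap.
SLOT4 starts after SLOT1 ends; SLOT1 is clear from here.
SLOT2 starts before SLOT3 ends → SLOT3 and SLOT2 overlap.
SLOT4 starts before SLOT3 ends → SLOT3 and SLOT4 overlap.
SLOT5 starts before SLOT3 ends → SLOT3 and SLOT5 overlap.
SLOT6 starts after SLOT3 ends.
SLOT4 starts before SLOT2 ends → SLOT2 and SLOT4 overlap.
SLOT5 starts exactly when SLOT2 ends (back-to-back, no overlap); SLOT2 is clear from here.
SLOT5 starts before SLOT4 ends → SLOT4 and SLOT5 overlap.
SLOT6 starts after SLOT4 ends.
SLOT6 starts after SLOT5 ends.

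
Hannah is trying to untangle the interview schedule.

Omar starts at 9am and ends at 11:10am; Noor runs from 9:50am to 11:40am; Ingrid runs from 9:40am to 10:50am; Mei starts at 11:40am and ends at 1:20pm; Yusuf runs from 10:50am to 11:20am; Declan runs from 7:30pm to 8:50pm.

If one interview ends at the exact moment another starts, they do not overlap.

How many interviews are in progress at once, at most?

Walk through starts and ends in time order (an end at T is processed before a start at T):
9am start Omar → 1
9:40am start Ingrid → 2
9:50am start Noor → 3
10:50am end Ingrid → 2
10:50am start Yusuf → 3
11:10am end Omar → 2
11:20am end Yusuf → 1
11:40am end Noor → 0
11:40am start Mei → 1
1:20pm end Mei → 0
7:30pm start Declan → 1
8:50pm end Declan → 0
Peak is 3, at 9:50am (Ingrid, Noor, Omar).

3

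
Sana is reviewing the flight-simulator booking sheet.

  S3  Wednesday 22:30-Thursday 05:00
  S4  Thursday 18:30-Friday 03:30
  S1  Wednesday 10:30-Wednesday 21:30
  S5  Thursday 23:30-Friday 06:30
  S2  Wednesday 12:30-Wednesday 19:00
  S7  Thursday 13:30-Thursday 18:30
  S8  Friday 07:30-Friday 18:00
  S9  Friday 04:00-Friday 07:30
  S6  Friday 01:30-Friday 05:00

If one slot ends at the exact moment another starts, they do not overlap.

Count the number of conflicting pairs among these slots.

Two intervals overlap when each starts before the other ends.
Sorted by start: S1, S2, S3, S7, S4, S5, S6, S9, S8.
S2 starts before S1 ends → S1 and S2 overlap.
S3 starts after S1 ends, so S1 has no further overlaps.
S3 starts after S2 ends, so S2 has no further overlaps.
S7 starts after S3 ends, so S3 has no further overlaps.
S4 starts exactly when S7 ends (back-to-back, no overlap), so S7 has no further overlaps.
S5 starts before S4 ends → S4 and S5 overlap.
S6 starts before S4 ends → S4 and S6 overlap.
S9 starts after S4 ends, so S4 has no further overlaps.
S6 starts before S5 ends → S5 and S6 overlap.
S9 starts before S5 ends → S5 and S9 overlap.
S8 starts after S5 ends.
S9 starts before S6 ends → S6 and S9 overlap.
S8 starts after S6 ends.
S8 starts exactly when S9 ends (back-to-back, no overlap).
Overlapping pairs: S1 & S2, S4 & S5, S4 & S6, S5 & S6, S5 & S9, S6 & S9 — 6 in total.

6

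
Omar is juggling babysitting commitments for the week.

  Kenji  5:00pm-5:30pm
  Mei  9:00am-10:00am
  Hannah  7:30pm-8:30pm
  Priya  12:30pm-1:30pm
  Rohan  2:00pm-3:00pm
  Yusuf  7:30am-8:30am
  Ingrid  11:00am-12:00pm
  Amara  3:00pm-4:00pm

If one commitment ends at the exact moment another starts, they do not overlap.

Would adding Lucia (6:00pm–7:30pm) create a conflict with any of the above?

No — it doesn't clash with anything

Yusuf: ends 8:30am at or before Lucia starts 6:00pm → clear.
Mei: ends 10:00am at or before Lucia starts 6:00pm → clear.
Ingrid: ends 12:00pm at or before Lucia starts 6:00pm → clear.
Priya: ends 1:30pm at or before Lucia starts 6:00pm → clear.
Rohan: ends 3:00pm at or before Lucia starts 6:00pm → clear.
Amara: ends 4:00pm at or before Lucia starts 6:00pm → clear.
Kenji: ends 5:30pm at or before Lucia starts 6:00pm → clear.
Hannah: starts 7:30pm at or after Lucia ends 7:30pm → clear.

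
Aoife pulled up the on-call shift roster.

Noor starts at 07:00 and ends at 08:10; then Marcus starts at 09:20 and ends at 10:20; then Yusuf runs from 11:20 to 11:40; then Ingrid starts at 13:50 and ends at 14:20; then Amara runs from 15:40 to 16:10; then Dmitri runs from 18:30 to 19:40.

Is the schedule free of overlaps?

Two intervals overlap when each starts before the other ends.
Sorted by start: Noor, Marcus, Yusuf, Ingrid, Amara, Dmitri.
Marcus starts after Noor ends, so nothing later overlaps Noor either.
Yusuf starts after Marcus ends, so nothing later overlaps Marcus either.
Ingrid starts after Yusuf ends, so nothing later overlaps Yusuf either.
Amara starts after Ingrid ends, so nothing later overlaps Ingrid either.
Dmitri starts after Amara ends.
Every pair is clear; the schedule has no overlaps.

Yes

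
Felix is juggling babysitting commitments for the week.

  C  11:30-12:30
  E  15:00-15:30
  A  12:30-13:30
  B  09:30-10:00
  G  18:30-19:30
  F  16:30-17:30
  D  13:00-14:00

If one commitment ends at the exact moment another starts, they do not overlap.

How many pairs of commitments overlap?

1

Sorted by start: B, C, A, D, E, F, G.
C starts after B ends, so B has no further overlaps.
A starts exactly when C ends (back-to-back, no overlap), so C has no further overlaps.
D starts before A ends → A and D overlap.
E starts after A ends, so A has no further overlaps.
E starts after D ends, so D has no further overlaps.
F starts after E ends, so E has no further overlaps.
G starts after F ends.
Overlapping pairs: A & D — 1 in total.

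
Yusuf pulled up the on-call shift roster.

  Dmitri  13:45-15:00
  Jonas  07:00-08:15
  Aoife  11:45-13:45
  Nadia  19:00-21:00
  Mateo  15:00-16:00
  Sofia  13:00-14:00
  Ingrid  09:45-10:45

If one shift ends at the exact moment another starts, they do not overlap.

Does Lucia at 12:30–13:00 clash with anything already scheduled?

Jonas: ends 08:15 at or before Lucia starts 12:30 → clear.
Ingrid: ends 10:45 at or before Lucia starts 12:30 → clear.
Aoife: starts 11:45 before Lucia ends 13:00, and ends 13:45 after Lucia starts 12:30 → overlap.
Sofia: starts 13:00 at or after Lucia ends 13:00 → clear.
Dmitri: starts 13:45 at or after Lucia ends 13:00 → clear.
Mateo: starts 15:00 at or after Lucia ends 13:00 → clear.
Nadia: starts 19:00 at or after Lucia ends 13:00 → clear.
Lucia overlaps Aoife.

Yes — it overlaps Aoife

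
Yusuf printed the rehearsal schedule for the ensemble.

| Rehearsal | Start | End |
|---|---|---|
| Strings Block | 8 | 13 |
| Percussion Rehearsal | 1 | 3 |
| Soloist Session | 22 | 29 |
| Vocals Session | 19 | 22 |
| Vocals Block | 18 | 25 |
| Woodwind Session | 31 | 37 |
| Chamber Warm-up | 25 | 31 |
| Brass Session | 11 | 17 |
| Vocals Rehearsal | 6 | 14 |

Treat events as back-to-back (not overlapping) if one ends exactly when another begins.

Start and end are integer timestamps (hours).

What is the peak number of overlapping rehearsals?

3

Sweep the timeline, counting +1 at each start and −1 at each end (ends before starts at a tie):
1 start Percussion Rehearsal → 1
3 end Percussion Rehearsal → 0
6 start Vocals Rehearsal → 1
8 start Strings Block → 2
11 start Brass Session → 3
13 end Strings Block → 2
14 end Vocals Rehearsal → 1
17 end Brass Session → 0
18 start Vocals Block → 1
19 start Vocals Session → 2
22 end Vocals Session → 1
22 start Soloist Session → 2
25 end Vocals Block → 1
25 start Chamber Warm-up → 2
29 end Soloist Session → 1
31 end Chamber Warm-up → 0
31 start Woodwind Session → 1
37 end Woodwind Session → 0
Peak is 3, at 11 (Brass Session, Strings Block, Vocals Rehearsal).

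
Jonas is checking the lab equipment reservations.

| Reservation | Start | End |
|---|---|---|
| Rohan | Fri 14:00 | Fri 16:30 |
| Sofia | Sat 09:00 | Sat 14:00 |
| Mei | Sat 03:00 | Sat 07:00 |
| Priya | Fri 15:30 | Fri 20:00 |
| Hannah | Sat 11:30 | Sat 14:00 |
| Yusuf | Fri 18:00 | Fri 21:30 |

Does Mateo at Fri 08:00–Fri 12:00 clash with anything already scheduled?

No — it doesn't clash with anything

Rohan: starts Fri 14:00 at or after Mateo ends Fri 12:00 → clear.
Priya: starts Fri 15:30 at or after Mateo ends Fri 12:00 → clear.
Yusuf: starts Fri 18:00 at or after Mateo ends Fri 12:00 → clear.
Mei: starts Sat 03:00 at or after Mateo ends Fri 12:00 → clear.
Sofia: starts Sat 09:00 at or after Mateo ends Fri 12:00 → clear.
Hannah: starts Sat 11:30 at or after Mateo ends Fri 12:00 → clear.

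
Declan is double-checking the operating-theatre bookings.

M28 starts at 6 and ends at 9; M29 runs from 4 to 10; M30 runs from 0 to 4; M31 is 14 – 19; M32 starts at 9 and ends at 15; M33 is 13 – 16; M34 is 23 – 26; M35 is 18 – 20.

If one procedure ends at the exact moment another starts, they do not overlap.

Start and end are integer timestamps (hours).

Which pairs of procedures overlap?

M28 & M29, M29 & M32, M31 & M32, M31 & M33, M31 & M35, M32 & M33

Sorted by start: M30, M29, M28, M32, M33, M31, M35, M34.
M29 starts exactly when M30 ends (back-to-back, no overlap); M30 is clear from here.
M28 starts before M29 ends → M29 and M28 overlap.
M32 starts before M29 ends → M29 and M32 overlap.
M33 starts after M29 ends; M29 is clear from here.
M32 starts exactly when M28 ends (back-to-back, no overlap); M28 is clear from here.
M33 starts before M32 ends → M32 and M33 overlap.
M31 starts before M32 ends → M32 and M31 overlap.
M35 starts after M32 ends; M32 is clear from here.
M31 starts before M33 ends → M33 and M31 overlap.
M35 starts after M33 ends; M33 is clear from here.
M35 starts before M31 ends → M31 and M35 overlap.
M34 starts after M31 ends.
M34 starts after M35 ends.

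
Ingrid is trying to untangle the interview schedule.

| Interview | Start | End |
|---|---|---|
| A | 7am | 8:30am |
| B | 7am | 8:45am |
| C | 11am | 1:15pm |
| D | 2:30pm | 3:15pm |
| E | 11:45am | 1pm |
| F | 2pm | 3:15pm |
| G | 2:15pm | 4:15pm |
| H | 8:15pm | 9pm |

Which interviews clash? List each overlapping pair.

A & B, C & E, D & F, D & G, F & G

Sorted by start: A, B, C, E, F, G, D, H.
B starts before A ends → A and B overlap.
C starts after A ends, so A has no further overlaps.
C starts after B ends, so B has no further overlaps.
E starts before C ends → C and E overlap.
F starts after C ends, so C has no further overlaps.
F starts after E ends, so E has no further overlaps.
G starts before F ends → F and G overlap.
D starts before F ends → F and D overlap.
H starts after F ends.
D starts before G ends → G and D overlap.
H starts after G ends.
H starts after D ends.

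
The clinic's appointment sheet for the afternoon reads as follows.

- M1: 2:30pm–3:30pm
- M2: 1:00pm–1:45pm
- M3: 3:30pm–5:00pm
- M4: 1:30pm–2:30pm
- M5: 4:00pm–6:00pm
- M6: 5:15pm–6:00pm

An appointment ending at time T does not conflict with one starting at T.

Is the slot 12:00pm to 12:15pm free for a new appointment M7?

M2: starts 1:00pm at or after M7 ends 12:15pm → clear.
M4: starts 1:30pm at or after M7 ends 12:15pm → clear.
M1: starts 2:30pm at or after M7 ends 12:15pm → clear.
M3: starts 3:30pm at or after M7 ends 12:15pm → clear.
M5: starts 4:00pm at or after M7 ends 12:15pm → clear.
M6: starts 5:15pm at or after M7 ends 12:15pm → clear.

Yes — the slot is free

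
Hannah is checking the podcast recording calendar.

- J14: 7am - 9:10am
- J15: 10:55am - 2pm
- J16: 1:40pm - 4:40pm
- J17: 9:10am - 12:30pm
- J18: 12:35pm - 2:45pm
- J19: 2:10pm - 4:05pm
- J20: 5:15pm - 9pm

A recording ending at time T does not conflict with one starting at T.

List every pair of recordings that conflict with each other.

Two intervals overlap when each starts before the other ends.
Sorted by start: J14, J17, J15, J18, J16, J19, J20.
J17 starts exactly when J14 ends (back-to-back, no overlap), so J14 has no further overlaps.
J15 starts before J17 ends → J17 and J15 overlap.
J18 starts after J17 ends, so J17 has no further overlaps.
J18 starts before J15 ends → J15 and J18 overlap.
J16 starts before J15 ends → J15 and J16 overlap.
J19 starts after J15 ends, so J15 has no further overlaps.
J16 starts before J18 ends → J18 and J16 overlap.
J19 starts before J18 ends → J18 and J19 overlap.
J20 starts after J18 ends.
J19 starts before J16 ends → J16 and J19 overlap.
J20 starts after J16 ends.
J20 starts after J19 ends.

J15 & J16, J15 & J17, J15 & J18, J16 & J18, J16 & J19, J18 & J19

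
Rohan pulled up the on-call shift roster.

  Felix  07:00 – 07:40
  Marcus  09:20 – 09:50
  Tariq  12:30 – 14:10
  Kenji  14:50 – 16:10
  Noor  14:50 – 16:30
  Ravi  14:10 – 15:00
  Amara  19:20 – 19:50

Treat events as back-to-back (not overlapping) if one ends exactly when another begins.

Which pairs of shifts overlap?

Sorted by start: Felix, Marcus, Tariq, Ravi, Kenji, Noor, Amara.
Marcus starts after Felix ends, so nothing later overlaps Felix either.
Tariq starts after Marcus ends, so nothing later overlaps Marcus either.
Ravi starts exactly when Tariq ends (back-to-back, no overlap), so nothing later overlaps Tariq either.
Kenji starts before Ravi ends → Ravi and Kenji overlap.
Noor starts before Ravi ends → Ravi and Noor overlap.
Amara starts after Ravi ends.
Noor starts before Kenji ends → Kenji and Noor overlap.
Amara starts after Kenji ends.
Amara starts after Noor ends.

Kenji & Noor, Kenji & Ravi, Noor & Ravi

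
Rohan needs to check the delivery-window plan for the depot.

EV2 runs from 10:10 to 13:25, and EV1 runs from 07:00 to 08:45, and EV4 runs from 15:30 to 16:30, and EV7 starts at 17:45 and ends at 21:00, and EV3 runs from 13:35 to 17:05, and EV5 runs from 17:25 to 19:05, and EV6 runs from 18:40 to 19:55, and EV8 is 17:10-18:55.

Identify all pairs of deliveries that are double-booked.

Sorted by start: EV1, EV2, EV3, EV4, EV8, EV5, EV7, EV6.
EV2 starts after EV1 ends — done with EV1.
EV3 starts after EV2 ends — done with EV2.
EV4 starts before EV3 ends → EV3 and EV4 overlap.
EV8 starts after EV3 ends — done with EV3.
EV8 starts after EV4 ends — done with EV4.
EV5 starts before EV8 ends → EV8 and EV5 overlap.
EV7 starts before EV8 ends → EV8 and EV7 overlap.
EV6 starts before EV8 ends → EV8 and EV6 overlap.
EV7 starts before EV5 ends → EV5 and EV7 overlap.
EV6 starts before EV5 ends → EV5 and EV6 overlap.
EV6 starts before EV7 ends → EV7 and EV6 overlap.

EV3 & EV4, EV5 & EV6, EV5 & EV7, EV5 & EV8, EV6 & EV7, EV6 & EV8, EV7 & EV8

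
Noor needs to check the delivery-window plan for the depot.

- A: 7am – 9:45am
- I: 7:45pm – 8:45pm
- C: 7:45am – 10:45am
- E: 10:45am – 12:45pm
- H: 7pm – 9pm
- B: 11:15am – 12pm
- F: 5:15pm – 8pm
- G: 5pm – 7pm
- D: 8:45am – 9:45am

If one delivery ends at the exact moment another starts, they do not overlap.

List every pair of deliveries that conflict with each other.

Check each pair: they overlap iff neither finishes before the other starts.
Sorted by start: A, C, D, E, B, G, F, H, I.
C starts before A ends → A and C overlap.
D starts before A ends → A and D overlap.
E starts after A ends; A is clear from here.
D starts before C ends → C and D overlap.
E starts exactly when C ends (back-to-back, no overlap); C is clear from here.
E starts after D ends; D is clear from here.
B starts before E ends → E and B overlap.
G starts after E ends; E is clear from here.
G starts after B ends; B is clear from here.
F starts before G ends → G and F overlap.
H starts exactly when G ends (back-to-back, no overlap); G is clear from here.
H starts before F ends → F and H overlap.
I starts before F ends → F and I overlap.
I starts before H ends → H and I overlap.

A & C, A & D, B & E, C & D, F & G, F & H, F & I, H & I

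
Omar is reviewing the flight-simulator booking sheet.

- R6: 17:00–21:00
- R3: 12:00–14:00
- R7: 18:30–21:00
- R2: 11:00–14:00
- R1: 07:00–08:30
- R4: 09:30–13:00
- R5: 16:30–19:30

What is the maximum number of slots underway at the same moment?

3

Sort all start/end points and keep a running count:
07:00 start R1 → 1
08:30 end R1 → 0
09:30 start R4 → 1
11:00 start R2 → 2
12:00 start R3 → 3
13:00 end R4 → 2
14:00 end R2 → 1
14:00 end R3 → 0
16:30 start R5 → 1
17:00 start R6 → 2
18:30 start R7 → 3
19:30 end R5 → 2
21:00 end R6 → 1
21:00 end R7 → 0
Peak is 3, at 12:00 (R2, R3, R4).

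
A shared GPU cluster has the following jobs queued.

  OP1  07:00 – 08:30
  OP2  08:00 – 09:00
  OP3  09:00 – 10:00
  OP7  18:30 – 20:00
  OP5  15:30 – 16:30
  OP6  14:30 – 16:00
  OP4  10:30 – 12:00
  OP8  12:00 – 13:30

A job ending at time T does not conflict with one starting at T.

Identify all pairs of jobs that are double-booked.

Sorted by start: OP1, OP2, OP3, OP4, OP8, OP6, OP5, OP7.
OP2 starts before OP1 ends → OP1 and OP2 overlap.
OP3 starts after OP1 ends — done with OP1.
OP3 starts exactly when OP2 ends (back-to-back, no overlap) — done with OP2.
OP4 starts after OP3 ends — done with OP3.
OP8 starts exactly when OP4 ends (back-to-back, no overlap) — done with OP4.
OP6 starts after OP8 ends — done with OP8.
OP5 starts before OP6 ends → OP6 and OP5 overlap.
OP7 starts after OP6 ends.
OP7 starts after OP5 ends.

OP1 & OP2, OP5 & OP6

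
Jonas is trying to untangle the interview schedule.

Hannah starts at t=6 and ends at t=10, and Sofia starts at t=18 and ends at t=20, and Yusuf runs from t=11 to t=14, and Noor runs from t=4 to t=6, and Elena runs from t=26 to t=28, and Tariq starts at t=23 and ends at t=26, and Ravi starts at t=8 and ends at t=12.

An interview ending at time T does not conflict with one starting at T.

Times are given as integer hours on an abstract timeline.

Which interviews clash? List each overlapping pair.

Hannah & Ravi, Ravi & Yusuf

Sorted by start: Noor, Hannah, Ravi, Yusuf, Sofia, Tariq, Elena.
Hannah starts exactly when Noor ends (back-to-back, no overlap), so nothing later overlaps Noor either.
Ravi starts before Hannah ends → Hannah and Ravi overlap.
Yusuf starts after Hannah ends, so nothing later overlaps Hannah either.
Yusuf starts before Ravi ends → Ravi and Yusuf overlap.
Sofia starts after Ravi ends, so nothing later overlaps Ravi either.
Sofia starts after Yusuf ends, so nothing later overlaps Yusuf either.
Tariq starts after Sofia ends, so nothing later overlaps Sofia either.
Elena starts exactly when Tariq ends (back-to-back, no overlap).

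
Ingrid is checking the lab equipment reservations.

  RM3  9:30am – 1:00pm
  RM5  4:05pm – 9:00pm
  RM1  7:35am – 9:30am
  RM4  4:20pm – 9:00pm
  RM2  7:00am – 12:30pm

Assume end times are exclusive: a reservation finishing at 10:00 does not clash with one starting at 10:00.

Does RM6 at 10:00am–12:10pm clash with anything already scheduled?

RM2: starts 7:00am before RM6 ends 12:10pm, and ends 12:30pm after RM6 starts 10:00am → overlap.
RM1: ends 9:30am at or before RM6 starts 10:00am → clear.
RM3: starts 9:30am before RM6 ends 12:10pm, and ends 1:00pm after RM6 starts 10:00am → overlap.
RM5: starts 4:05pm at or after RM6 ends 12:10pm → clear.
RM4: starts 4:20pm at or after RM6 ends 12:10pm → clear.
RM6 overlaps RM2, RM3.

Yes — it overlaps RM2, RM3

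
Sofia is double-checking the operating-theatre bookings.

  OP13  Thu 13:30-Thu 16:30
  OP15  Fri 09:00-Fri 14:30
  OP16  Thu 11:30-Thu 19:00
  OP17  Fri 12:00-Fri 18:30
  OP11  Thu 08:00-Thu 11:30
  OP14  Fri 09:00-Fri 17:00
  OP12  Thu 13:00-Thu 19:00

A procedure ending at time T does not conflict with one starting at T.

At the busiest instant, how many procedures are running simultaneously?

3

Walk through starts and ends in time order (an end at T is processed before a start at T):
Thu 08:00 start OP11 → 1
Thu 11:30 end OP11 → 0
Thu 11:30 start OP16 → 1
Thu 13:00 start OP12 → 2
Thu 13:30 start OP13 → 3
Thu 16:30 end OP13 → 2
Thu 19:00 end OP12 → 1
Thu 19:00 end OP16 → 0
Fri 09:00 start OP14 → 1
Fri 09:00 start OP15 → 2
Fri 12:00 start OP17 → 3
Fri 14:30 end OP15 → 2
Fri 17:00 end OP14 → 1
Fri 18:30 end OP17 → 0
Peak is 3, at Thu 13:30 (OP12, OP13, OP16).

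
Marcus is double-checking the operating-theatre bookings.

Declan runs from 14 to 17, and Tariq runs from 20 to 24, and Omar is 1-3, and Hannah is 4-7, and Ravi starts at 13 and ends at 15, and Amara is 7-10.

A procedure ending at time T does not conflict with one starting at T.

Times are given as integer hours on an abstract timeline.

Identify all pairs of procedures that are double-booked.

Declan & Ravi

Sorted by start: Omar, Hannah, Amara, Ravi, Declan, Tariq.
Hannah starts after Omar ends; Omar is clear from here.
Amara starts exactly when Hannah ends (back-to-back, no overlap); Hannah is clear from here.
Ravi starts after Amara ends; Amara is clear from here.
Declan starts before Ravi ends → Ravi and Declan overlap.
Tariq starts after Ravi ends.
Tariq starts after Declan ends.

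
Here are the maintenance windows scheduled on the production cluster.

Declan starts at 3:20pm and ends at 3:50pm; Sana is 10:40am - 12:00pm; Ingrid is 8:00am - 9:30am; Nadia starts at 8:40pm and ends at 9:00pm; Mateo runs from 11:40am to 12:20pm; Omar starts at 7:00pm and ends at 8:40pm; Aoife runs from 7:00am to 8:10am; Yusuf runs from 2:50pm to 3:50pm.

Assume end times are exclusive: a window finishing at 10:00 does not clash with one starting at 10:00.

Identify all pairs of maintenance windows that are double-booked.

Aoife & Ingrid, Declan & Yusuf, Mateo & Sana

Sorted by start: Aoife, Ingrid, Sana, Mateo, Yusuf, Declan, Omar, Nadia.
Ingrid starts before Aoife ends → Aoife and Ingrid overlap.
Sana starts after Aoife ends, so Aoife has no further overlaps.
Sana starts after Ingrid ends, so Ingrid has no further overlaps.
Mateo starts before Sana ends → Sana and Mateo overlap.
Yusuf starts after Sana ends, so Sana has no further overlaps.
Yusuf starts after Mateo ends, so Mateo has no further overlaps.
Declan starts before Yusuf ends → Yusuf and Declan overlap.
Omar starts after Yusuf ends, so Yusuf has no further overlaps.
Omar starts after Declan ends, so Declan has no further overlaps.
Nadia starts exactly when Omar ends (back-to-back, no overlap).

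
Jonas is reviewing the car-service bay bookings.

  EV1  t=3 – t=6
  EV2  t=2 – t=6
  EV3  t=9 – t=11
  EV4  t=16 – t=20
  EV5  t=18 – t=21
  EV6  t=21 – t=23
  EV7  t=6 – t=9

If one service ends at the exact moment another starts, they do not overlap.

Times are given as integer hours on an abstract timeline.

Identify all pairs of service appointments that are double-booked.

EV1 & EV2, EV4 & EV5

Sorted by start: EV2, EV1, EV7, EV3, EV4, EV5, EV6.
EV1 starts before EV2 ends → EV2 and EV1 overlap.
EV7 starts exactly when EV2 ends (back-to-back, no overlap), so EV2 has no further overlaps.
EV7 starts exactly when EV1 ends (back-to-back, no overlap), so EV1 has no further overlaps.
EV3 starts exactly when EV7 ends (back-to-back, no overlap), so EV7 has no further overlaps.
EV4 starts after EV3 ends, so EV3 has no further overlaps.
EV5 starts before EV4 ends → EV4 and EV5 overlap.
EV6 starts after EV4 ends.
EV6 starts exactly when EV5 ends (back-to-back, no overlap).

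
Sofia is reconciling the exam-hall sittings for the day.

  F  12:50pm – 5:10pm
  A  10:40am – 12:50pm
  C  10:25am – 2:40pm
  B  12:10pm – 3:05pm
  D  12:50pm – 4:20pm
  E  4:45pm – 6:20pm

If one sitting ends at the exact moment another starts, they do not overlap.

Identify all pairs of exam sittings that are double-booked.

A & B, A & C, B & C, B & D, B & F, C & D, C & F, D & F, E & F

Sorted by start: C, A, B, D, F, E.
A starts before C ends → C and A overlap.
B starts before C ends → C and B overlap.
D starts before C ends → C and D overlap.
F starts before C ends → C and F overlap.
E starts after C ends.
B starts before A ends → A and B overlap.
D starts exactly when A ends (back-to-back, no overlap); A is clear from here.
D starts before B ends → B and D overlap.
F starts before B ends → B and F overlap.
E starts after B ends.
F starts before D ends → D and F overlap.
E starts after D ends.
E starts before F ends → F and E overlap.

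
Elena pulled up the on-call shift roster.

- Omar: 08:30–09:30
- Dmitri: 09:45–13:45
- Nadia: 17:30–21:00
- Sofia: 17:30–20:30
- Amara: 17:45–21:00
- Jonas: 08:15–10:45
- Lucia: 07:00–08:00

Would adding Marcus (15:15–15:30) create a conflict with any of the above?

No — it doesn't clash with anything

Lucia: ends 08:00 at or before Marcus starts 15:15 → clear.
Jonas: ends 10:45 at or before Marcus starts 15:15 → clear.
Omar: ends 09:30 at or before Marcus starts 15:15 → clear.
Dmitri: ends 13:45 at or before Marcus starts 15:15 → clear.
Sofia: starts 17:30 at or after Marcus ends 15:30 → clear.
Nadia: starts 17:30 at or after Marcus ends 15:30 → clear.
Amara: starts 17:45 at or after Marcus ends 15:30 → clear.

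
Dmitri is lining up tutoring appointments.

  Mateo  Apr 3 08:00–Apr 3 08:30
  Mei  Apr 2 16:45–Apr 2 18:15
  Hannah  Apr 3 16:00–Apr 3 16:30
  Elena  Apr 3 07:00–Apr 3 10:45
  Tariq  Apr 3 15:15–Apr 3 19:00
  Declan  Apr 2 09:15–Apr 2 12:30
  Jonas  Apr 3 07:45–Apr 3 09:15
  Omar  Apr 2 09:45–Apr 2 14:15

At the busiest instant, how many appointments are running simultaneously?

3

Sort all start/end points and keep a running count:
Apr 2 09:15 start Declan → 1
Apr 2 09:45 start Omar → 2
Apr 2 12:30 end Declan → 1
Apr 2 14:15 end Omar → 0
Apr 2 16:45 start Mei → 1
Apr 2 18:15 end Mei → 0
Apr 3 07:00 start Elena → 1
Apr 3 07:45 start Jonas → 2
Apr 3 08:00 start Mateo → 3
Apr 3 08:30 end Mateo → 2
Apr 3 09:15 end Jonas → 1
Apr 3 10:45 end Elena → 0
Apr 3 15:15 start Tariq → 1
Apr 3 16:00 start Hannah → 2
Apr 3 16:30 end Hannah → 1
Apr 3 19:00 end Tariq → 0
Peak is 3, at Apr 3 08:00 (Elena, Jonas, Mateo).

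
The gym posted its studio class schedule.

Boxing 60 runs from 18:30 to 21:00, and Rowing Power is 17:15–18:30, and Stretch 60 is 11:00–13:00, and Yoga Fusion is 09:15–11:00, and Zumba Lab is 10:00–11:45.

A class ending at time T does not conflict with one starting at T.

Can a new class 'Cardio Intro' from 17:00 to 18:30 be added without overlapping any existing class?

Yoga Fusion: ends 11:00 at or before Cardio Intro starts 17:00 → clear.
Zumba Lab: ends 11:45 at or before Cardio Intro starts 17:00 → clear.
Stretch 60: ends 13:00 at or before Cardio Intro starts 17:00 → clear.
Rowing Power: starts 17:15 before Cardio Intro ends 18:30, and ends 18:30 after Cardio Intro starts 17:00 → overlap.
Boxing 60: starts 18:30 at or after Cardio Intro ends 18:30 → clear.
Cardio Intro overlaps Rowing Power.

No — it overlaps Rowing Power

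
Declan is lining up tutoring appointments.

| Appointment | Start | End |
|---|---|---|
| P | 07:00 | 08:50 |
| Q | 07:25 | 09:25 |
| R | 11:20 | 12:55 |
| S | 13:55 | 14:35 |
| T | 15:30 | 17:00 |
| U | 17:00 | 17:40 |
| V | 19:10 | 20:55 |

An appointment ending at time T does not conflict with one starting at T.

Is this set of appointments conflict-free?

No

Two intervals overlap when each starts before the other ends.
Sorted by start: P, Q, R, S, T, U, V.
Q starts before P ends → P and Q overlap.
That's a conflict, so the schedule is not conflict-free.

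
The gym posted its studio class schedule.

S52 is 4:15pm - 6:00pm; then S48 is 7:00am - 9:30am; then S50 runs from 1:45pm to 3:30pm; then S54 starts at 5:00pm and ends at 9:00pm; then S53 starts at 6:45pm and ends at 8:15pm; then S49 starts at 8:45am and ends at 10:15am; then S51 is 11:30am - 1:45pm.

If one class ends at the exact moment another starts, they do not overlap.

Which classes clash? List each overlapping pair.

S48 & S49, S52 & S54, S53 & S54

Sorted by start: S48, S49, S51, S50, S52, S54, S53.
S49 starts before S48 ends → S48 and S49 overlap.
S51 starts after S48 ends; S48 is clear from here.
S51 starts after S49 ends; S49 is clear from here.
S50 starts exactly when S51 ends (back-to-back, no overlap); S51 is clear from here.
S52 starts after S50 ends; S50 is clear from here.
S54 starts before S52 ends → S52 and S54 overlap.
S53 starts after S52 ends.
S53 starts before S54 ends → S54 and S53 overlap.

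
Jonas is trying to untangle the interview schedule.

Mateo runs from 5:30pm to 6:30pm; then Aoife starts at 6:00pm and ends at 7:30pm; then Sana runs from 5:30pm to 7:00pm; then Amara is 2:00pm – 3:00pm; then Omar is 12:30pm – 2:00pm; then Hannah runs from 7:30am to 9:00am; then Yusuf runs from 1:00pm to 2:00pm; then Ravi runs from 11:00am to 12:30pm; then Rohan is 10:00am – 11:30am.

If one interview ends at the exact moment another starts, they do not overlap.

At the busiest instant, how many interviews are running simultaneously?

Sweep the timeline, counting +1 at each start and −1 at each end (ends before starts at a tie):
7:30am start Hannah → 1
9:00am end Hannah → 0
10:00am start Rohan → 1
11:00am start Ravi → 2
11:30am end Rohan → 1
12:30pm end Ravi → 0
12:30pm start Omar → 1
1:00pm start Yusuf → 2
2:00pm end Omar → 1
2:00pm end Yusuf → 0
2:00pm start Amara → 1
3:00pm end Amara → 0
5:30pm start Mateo → 1
5:30pm start Sana → 2
6:00pm start Aoife → 3
6:30pm end Mateo → 2
7:00pm end Sana → 1
7:30pm end Aoife → 0
Peak is 3, at 6:00pm (Aoife, Mateo, Sana).

3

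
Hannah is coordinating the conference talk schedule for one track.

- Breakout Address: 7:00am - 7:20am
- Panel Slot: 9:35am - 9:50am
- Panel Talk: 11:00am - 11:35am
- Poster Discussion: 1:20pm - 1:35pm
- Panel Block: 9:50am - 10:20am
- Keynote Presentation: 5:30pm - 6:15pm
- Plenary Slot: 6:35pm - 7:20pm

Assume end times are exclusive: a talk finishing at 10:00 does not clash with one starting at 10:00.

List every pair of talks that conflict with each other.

no conflicts

Sorted by start: Breakout Address, Panel Slot, Panel Block, Panel Talk, Poster Discussion, Keynote Presentation, Plenary Slot.
Panel Slot starts after Breakout Address ends, so nothing later overlaps Breakout Address either.
Panel Block starts exactly when Panel Slot ends (back-to-back, no overlap), so nothing later overlaps Panel Slot either.
Panel Talk starts after Panel Block ends, so nothing later overlaps Panel Block either.
Poster Discussion starts after Panel Talk ends, so nothing later overlaps Panel Talk either.
Keynote Presentation starts after Poster Discussion ends, so nothing later overlaps Poster Discussion either.
Plenary Slot starts after Keynote Presentation ends.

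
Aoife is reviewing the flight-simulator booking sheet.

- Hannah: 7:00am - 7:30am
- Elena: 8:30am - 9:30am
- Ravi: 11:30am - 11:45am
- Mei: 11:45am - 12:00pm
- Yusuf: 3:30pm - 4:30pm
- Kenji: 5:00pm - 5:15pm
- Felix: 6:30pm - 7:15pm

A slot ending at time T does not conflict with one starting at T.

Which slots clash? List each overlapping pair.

Check each pair: they overlap iff neither finishes before the other starts.
Sorted by start: Hannah, Elena, Ravi, Mei, Yusuf, Kenji, Felix.
Elena starts after Hannah ends; Hannah is clear from here.
Ravi starts after Elena ends; Elena is clear from here.
Mei starts exactly when Ravi ends (back-to-back, no overlap); Ravi is clear from here.
Yusuf starts after Mei ends; Mei is clear from here.
Kenji starts after Yusuf ends; Yusuf is clear from here.
Felix starts after Kenji ends.

no overlapping pairs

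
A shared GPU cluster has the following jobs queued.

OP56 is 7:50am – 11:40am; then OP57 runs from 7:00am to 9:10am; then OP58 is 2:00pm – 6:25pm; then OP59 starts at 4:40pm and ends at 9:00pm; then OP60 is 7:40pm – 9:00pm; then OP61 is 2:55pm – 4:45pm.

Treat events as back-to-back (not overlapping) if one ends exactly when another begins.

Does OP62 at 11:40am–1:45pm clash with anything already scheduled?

OP57: ends 9:10am at or before OP62 starts 11:40am → clear.
OP56: ends 11:40am at or before OP62 starts 11:40am → clear.
OP58: starts 2:00pm at or after OP62 ends 1:45pm → clear.
OP61: starts 2:55pm at or after OP62 ends 1:45pm → clear.
OP59: starts 4:40pm at or after OP62 ends 1:45pm → clear.
OP60: starts 7:40pm at or after OP62 ends 1:45pm → clear.

No — it doesn't clash with anything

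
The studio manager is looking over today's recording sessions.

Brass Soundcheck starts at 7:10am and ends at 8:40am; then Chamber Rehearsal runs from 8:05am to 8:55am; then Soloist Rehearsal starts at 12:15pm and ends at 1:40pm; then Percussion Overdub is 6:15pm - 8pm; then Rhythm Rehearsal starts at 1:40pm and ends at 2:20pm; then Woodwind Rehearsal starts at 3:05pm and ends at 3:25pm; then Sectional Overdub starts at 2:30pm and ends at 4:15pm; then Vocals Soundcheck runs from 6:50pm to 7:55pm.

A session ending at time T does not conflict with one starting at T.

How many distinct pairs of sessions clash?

3

Sorted by start: Brass Soundcheck, Chamber Rehearsal, Soloist Rehearsal, Rhythm Rehearsal, Sectional Overdub, Woodwind Rehearsal, Percussion Overdub, Vocals Soundcheck.
Chamber Rehearsal starts before Brass Soundcheck ends → Brass Soundcheck and Chamber Rehearsal overlap.
Soloist Rehearsal starts after Brass Soundcheck ends; Brass Soundcheck is clear from here.
Soloist Rehearsal starts after Chamber Rehearsal ends; Chamber Rehearsal is clear from here.
Rhythm Rehearsal starts exactly when Soloist Rehearsal ends (back-to-back, no overlap); Soloist Rehearsal is clear from here.
Sectional Overdub starts after Rhythm Rehearsal ends; Rhythm Rehearsal is clear from here.
Woodwind Rehearsal starts before Sectional Overdub ends → Sectional Overdub and Woodwind Rehearsal overlap.
Percussion Overdub starts after Sectional Overdub ends; Sectional Overdub is clear from here.
Percussion Overdub starts after Woodwind Rehearsal ends; Woodwind Rehearsal is clear from here.
Vocals Soundcheck starts before Percussion Overdub ends → Percussion Overdub and Vocals Soundcheck overlap.
Overlapping pairs: Brass Soundcheck & Chamber Rehearsal, Percussion Overdub & Vocals Soundcheck, Sectional Overdub & Woodwind Rehearsal — 3 in total.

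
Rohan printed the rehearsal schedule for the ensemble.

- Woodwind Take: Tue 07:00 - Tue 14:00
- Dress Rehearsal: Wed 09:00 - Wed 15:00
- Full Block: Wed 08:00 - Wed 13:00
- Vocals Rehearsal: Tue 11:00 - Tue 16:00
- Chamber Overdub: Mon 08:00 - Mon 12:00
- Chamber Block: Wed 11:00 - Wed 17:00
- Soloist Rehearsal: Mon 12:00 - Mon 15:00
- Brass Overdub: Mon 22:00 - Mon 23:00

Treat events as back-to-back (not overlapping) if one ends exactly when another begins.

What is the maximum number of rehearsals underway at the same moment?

Sort all start/end points and keep a running count:
Mon 08:00 start Chamber Overdub → 1
Mon 12:00 end Chamber Overdub → 0
Mon 12:00 start Soloist Rehearsal → 1
Mon 15:00 end Soloist Rehearsal → 0
Mon 22:00 start Brass Overdub → 1
Mon 23:00 end Brass Overdub → 0
Tue 07:00 start Woodwind Take → 1
Tue 11:00 start Vocals Rehearsal → 2
Tue 14:00 end Woodwind Take → 1
Tue 16:00 end Vocals Rehearsal → 0
Wed 08:00 start Full Block → 1
Wed 09:00 start Dress Rehearsal → 2
Wed 11:00 start Chamber Block → 3
Wed 13:00 end Full Block → 2
Wed 15:00 end Dress Rehearsal → 1
Wed 17:00 end Chamber Block → 0
Peak is 3, at Wed 11:00 (Chamber Block, Dress Rehearsal, Full Block).

3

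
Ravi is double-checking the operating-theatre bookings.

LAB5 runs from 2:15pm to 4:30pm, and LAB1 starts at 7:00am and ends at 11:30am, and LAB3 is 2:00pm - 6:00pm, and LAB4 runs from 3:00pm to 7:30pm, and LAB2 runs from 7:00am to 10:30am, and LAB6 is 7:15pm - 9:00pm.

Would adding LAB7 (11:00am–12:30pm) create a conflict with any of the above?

LAB1: starts 7:00am before LAB7 ends 12:30pm, and ends 11:30am after LAB7 starts 11:00am → overlap.
LAB2: ends 10:30am at or before LAB7 starts 11:00am → clear.
LAB3: starts 2:00pm at or after LAB7 ends 12:30pm → clear.
LAB5: starts 2:15pm at or after LAB7 ends 12:30pm → clear.
LAB4: starts 3:00pm at or after LAB7 ends 12:30pm → clear.
LAB6: starts 7:15pm at or after LAB7 ends 12:30pm → clear.
LAB7 overlaps LAB1.

Yes — it overlaps LAB1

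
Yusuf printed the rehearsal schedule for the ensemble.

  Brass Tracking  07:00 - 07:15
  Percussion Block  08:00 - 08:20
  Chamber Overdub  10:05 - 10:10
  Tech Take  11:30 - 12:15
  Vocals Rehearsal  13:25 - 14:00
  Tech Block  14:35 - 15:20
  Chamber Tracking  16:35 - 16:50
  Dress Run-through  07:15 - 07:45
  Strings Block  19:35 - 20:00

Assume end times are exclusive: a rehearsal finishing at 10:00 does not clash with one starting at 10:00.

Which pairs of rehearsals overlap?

Check each pair: they overlap iff neither finishes before the other starts.
Sorted by start: Brass Tracking, Dress Run-through, Percussion Block, Chamber Overdub, Tech Take, Vocals Rehearsal, Tech Block, Chamber Tracking, Strings Block.
Dress Run-through starts exactly when Brass Tracking ends (back-to-back, no overlap) — done with Brass Tracking.
Percussion Block starts after Dress Run-through ends — done with Dress Run-through.
Chamber Overdub starts after Percussion Block ends — done with Percussion Block.
Tech Take starts after Chamber Overdub ends — done with Chamber Overdub.
Vocals Rehearsal starts after Tech Take ends — done with Tech Take.
Tech Block starts after Vocals Rehearsal ends — done with Vocals Rehearsal.
Chamber Tracking starts after Tech Block ends — done with Tech Block.
Strings Block starts after Chamber Tracking ends.

no overlapping pairs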